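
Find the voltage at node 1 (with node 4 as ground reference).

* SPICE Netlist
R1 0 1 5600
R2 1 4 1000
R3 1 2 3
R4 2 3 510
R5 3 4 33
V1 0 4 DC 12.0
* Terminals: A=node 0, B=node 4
Nodal analysis, taking node 4 as the 0 V reference.
Source V1 fixes V_0 = 12 V.
KCL at each unknown node (sum of currents leaving = 0; resistances in Ω):
  Node 1: (V_1 - 12)/5600 + (V_1 - 0)/1000 + (V_1 - V_2)/3 = 0
  Node 2: (V_2 - V_1)/3 + (V_2 - V_3)/510 = 0
  Node 3: (V_3 - V_2)/510 + (V_3 - 0)/33 = 0
Collecting terms (coefficients in siemens):
  0.3345·V_1 - 0.3333·V_2 = 0.002143
  0.3353·V_2 - 0.3333·V_1 - 0.001961·V_3 = 0
  0.03226·V_3 - 0.001961·V_2 = 0
Solving these 3 simultaneous equations (Gaussian elimination) gives:
  V_1 = 0.7119 V, V_2 = 0.708 V, V_3 = 0.04303 V
The requested potential is V_1 = 0.7119 V.

Final answer: V_1 = 0.7119 V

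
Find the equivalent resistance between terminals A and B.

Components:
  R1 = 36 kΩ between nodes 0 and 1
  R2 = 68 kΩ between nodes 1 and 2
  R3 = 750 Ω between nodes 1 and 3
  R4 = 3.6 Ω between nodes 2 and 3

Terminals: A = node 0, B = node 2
Reduce the network between node 0 (A) and node 2 (B) by series/parallel combination:
  Rs1 = R3 + R4 (series, joined only at node 3) = 750 + 3.6 = 753.6 Ω
  Rp1 = R2 ‖ Rs1 (parallel, both between nodes 1 and 2) = 1/(1/68000 + 1/753.6) = 745.3 Ω
  Rs2 = R1 + Rp1 (series, joined only at node 1) = 36000 + 745.3 = 36750 Ω
R_eq = 36.75 kΩ

Final answer: 36.75 kΩ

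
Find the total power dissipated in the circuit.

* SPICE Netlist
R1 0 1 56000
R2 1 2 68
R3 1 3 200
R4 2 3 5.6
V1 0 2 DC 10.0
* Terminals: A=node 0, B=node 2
Nodal analysis, taking node 2 as the 0 V reference.
Source V1 fixes V_0 = 10 V.
KCL at each unknown node (sum of currents leaving = 0; resistances in Ω):
  Node 1: (V_1 - 10)/56000 + (V_1 - 0)/68 + (V_1 - V_3)/200 = 0
  Node 3: (V_3 - V_1)/200 + (V_3 - 0)/5.6 = 0
Collecting terms (coefficients in siemens):
  0.01972·V_1 - 0.005·V_3 = 0.0001786
  0.1836·V_3 - 0.005·V_1 = 0
Determinant D = (0.01972)(0.1836) - (-0.005)(-0.005) = 0.003596
V_1 = [(0.0001786)(0.1836) - (-0.005)(0)]/D = 0.009117 V
V_3 = [(0.01972)(0) - (0.0001786)(-0.005)]/D = 0.0002483 V
Power in each resistor, P = (ΔV)²/R:
  P_R1 = (10 - 0.009117)²/56000 = 0.001782 W
  P_R2 = (0.009117 - 0)²/68 = 0.000001222 W
  P_R3 = (0.009117 - 0.0002483)²/200 = 0.0000003932 W
  P_R4 = (0 - 0.0002483)²/5.6 = 0.00000001101 W
P_total = P_R1 + P_R2 + P_R3 + P_R4 = 0.001784 W

Final answer: 0.001784 W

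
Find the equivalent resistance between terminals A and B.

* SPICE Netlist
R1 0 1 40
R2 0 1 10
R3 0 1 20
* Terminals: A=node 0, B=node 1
Reduce the network between node 0 (A) and node 1 (B) by series/parallel combination:
  Rp1 = R1 ‖ R2 ‖ R3 (parallel, all between nodes 0 and 1) = 1/(1/40 + 1/10 + 1/20) = 5.714 Ω
R_eq = 5.714 Ω

Final answer: 5.714 Ω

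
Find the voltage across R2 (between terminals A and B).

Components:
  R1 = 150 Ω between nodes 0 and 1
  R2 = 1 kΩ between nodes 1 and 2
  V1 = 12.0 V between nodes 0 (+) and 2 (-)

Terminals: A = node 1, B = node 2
R1 and R2 are in series across V1 (node 0 → node 1 → node 2), and the output A–B is taken across R2, so this is a voltage divider.
Series current: I = V1/(R1 + R2) = 12/(150 + 1000) = 12/1150 = 0.01043 A
V_R2 = I × R2 = V1 × R2/(R1 + R2) = 12 × 1000/1150 = 10.43 V

Final answer: 10.43 V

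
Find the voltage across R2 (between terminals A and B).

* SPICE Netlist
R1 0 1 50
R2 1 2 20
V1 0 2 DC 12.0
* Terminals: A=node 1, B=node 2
R1 and R2 are in series across V1 (node 0 → node 1 → node 2), and the output A–B is taken across R2, so this is a voltage divider.
Series current: I = V1/(R1 + R2) = 12/(50 + 20) = 12/70 = 0.1714 A
V_R2 = I × R2 = V1 × R2/(R1 + R2) = 12 × 20/70 = 3.429 V

Final answer: 3.429 V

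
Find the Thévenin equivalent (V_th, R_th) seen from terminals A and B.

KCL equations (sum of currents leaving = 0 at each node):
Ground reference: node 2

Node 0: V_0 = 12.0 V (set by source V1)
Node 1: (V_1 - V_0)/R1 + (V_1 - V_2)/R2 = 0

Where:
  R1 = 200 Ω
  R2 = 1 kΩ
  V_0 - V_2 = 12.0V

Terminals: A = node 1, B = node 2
Step 1 — V_th is the open-circuit voltage V_A - V_B (nothing connected across the terminals).
Nodal analysis, taking node 2 as the 0 V reference.
Source V1 fixes V_0 = 12 V.
KCL at each unknown node (sum of currents leaving = 0; resistances in Ω):
  Node 1: (V_1 - 12)/200 + (V_1 - 0)/1000 = 0
Collecting terms: 0.006 × V_1 = 0.06  =>  V_1 = 10 V
V_th = V_1 - V_2 = 10 - 0 = 10 V
Step 2 — R_th: zero the source — replace V1 by a short circuit (node 2 merges into node 0) — and find the resistance seen between A (node 1) and B (node 0).
Reduce the network between node 1 (A) and node 0 (B) by series/parallel combination:
  Rp1 = R1 ‖ R2 (parallel, both between nodes 0 and 1) = 1/(1/200 + 1/1000) = 166.7 Ω
R_th = 166.7 Ω

Final answer: V_th = 10 V, R_th = 166.7 Ω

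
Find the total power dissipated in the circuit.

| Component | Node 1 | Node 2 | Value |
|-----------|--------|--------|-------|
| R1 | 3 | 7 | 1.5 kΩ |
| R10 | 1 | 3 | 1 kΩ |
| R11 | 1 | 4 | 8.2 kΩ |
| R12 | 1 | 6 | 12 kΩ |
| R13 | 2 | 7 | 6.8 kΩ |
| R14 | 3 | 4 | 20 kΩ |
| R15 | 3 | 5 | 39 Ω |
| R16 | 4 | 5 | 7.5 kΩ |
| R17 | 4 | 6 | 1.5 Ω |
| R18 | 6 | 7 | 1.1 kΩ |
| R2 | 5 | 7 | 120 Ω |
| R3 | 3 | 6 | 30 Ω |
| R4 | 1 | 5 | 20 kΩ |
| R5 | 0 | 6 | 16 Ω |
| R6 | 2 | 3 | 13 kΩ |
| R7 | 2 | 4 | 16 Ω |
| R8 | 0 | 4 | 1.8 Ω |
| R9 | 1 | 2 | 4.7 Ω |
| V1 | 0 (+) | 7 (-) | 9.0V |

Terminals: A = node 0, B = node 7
Nodal analysis, taking node 7 as the 0 V reference.
Source V1 fixes V_0 = 9 V.
KCL at each unknown node (sum of currents leaving = 0; resistances in Ω):
  Node 1: (V_1 - V_5)/20000 + (V_1 - V_2)/4.7 + (V_1 - V_3)/1000 + (V_1 - V_4)/8200 + (V_1 - V_6)/12000 = 0
  Node 2: (V_2 - V_3)/13000 + (V_2 - V_4)/16 + (V_2 - V_1)/4.7 + (V_2 - 0)/6800 = 0
  Node 3: (V_3 - 0)/1500 + (V_3 - V_6)/30 + (V_3 - V_2)/13000 + (V_3 - V_1)/1000 + (V_3 - V_4)/20000 + (V_3 - V_5)/39 = 0
  Node 4: (V_4 - V_2)/16 + (V_4 - 9)/1.8 + (V_4 - V_1)/8200 + (V_4 - V_3)/20000 + (V_4 - V_5)/7500 + (V_4 - V_6)/1.5 = 0
  Node 5: (V_5 - 0)/120 + (V_5 - V_1)/20000 + (V_5 - V_3)/39 + (V_5 - V_4)/7500 = 0
  Node 6: (V_6 - V_3)/30 + (V_6 - 9)/16 + (V_6 - V_1)/12000 + (V_6 - V_4)/1.5 + (V_6 - 0)/1100 = 0
Collecting terms (coefficients in siemens):
  0.214·V_1 - 0.2128·V_2 - 0.001·V_3 - 0.000122·V_4 - 0.00005·V_5 - 0.00008333·V_6 = 0
  0.2755·V_2 - 0.2128·V_1 - 0.00007692·V_3 - 0.0625·V_4 = 0
  0.06077·V_3 - 0.001·V_1 - 0.00007692·V_2 - 0.00005·V_4 - 0.02564·V_5 - 0.03333·V_6 = 0
  1.285·V_4 - 0.000122·V_1 - 0.0625·V_2 - 0.00005·V_3 - 0.0001333·V_5 - 0.6667·V_6 = 5
  0.03416·V_5 - 0.00005·V_1 - 0.02564·V_3 - 0.0001333·V_4 = 0
  0.7635·V_6 - 0.00008333·V_1 - 0.03333·V_3 - 0.6667·V_4 = 0.5625
Solving these 6 simultaneous equations (Gaussian elimination) gives:
  V_1 = 8.852 V, V_2 = 8.86 V, V_3 = 7.365 V, V_4 = 8.909 V
  V_5 = 5.577 V, V_6 = 8.838 V
Power in each resistor, P = (ΔV)²/R:
  P_R1 = (7.365 - 0)²/1500 = 0.03617 W
  P_R2 = (5.577 - 0)²/120 = 0.2592 W
  P_R3 = (7.365 - 8.838)²/30 = 0.07231 W
  P_R4 = (8.852 - 5.577)²/20000 = 0.0005364 W
  P_R5 = (9 - 8.838)²/16 = 0.001633 W
  P_R6 = (8.86 - 7.365)²/13000 = 0.0001718 W
  P_R7 = (8.86 - 8.909)²/16 = 0.0001501 W
  P_R8 = (9 - 8.909)²/1.8 = 0.004612 W
  P_R9 = (8.852 - 8.86)²/4.7 = 0.00001271 W
  P_R10 = (8.852 - 7.365)²/1000 = 0.00221 W
  P_R11 = (8.852 - 8.909)²/8200 = 0.0000003925 W
  P_R12 = (8.852 - 8.838)²/12000 = 0.00000001589 W
  P_R13 = (8.86 - 0)²/6800 = 0.01154 W
  P_R14 = (7.365 - 8.909)²/20000 = 0.0001191 W
  P_R15 = (7.365 - 5.577)²/39 = 0.08204 W
  P_R16 = (8.909 - 5.577)²/7500 = 0.00148 W
  P_R17 = (8.909 - 8.838)²/1.5 = 0.003317 W
  P_R18 = (8.838 - 0)²/1100 = 0.07101 W
P_total = P_R1 + P_R2 + P_R3 + P_R4 + P_R5 + P_R6 + P_R7 + P_R8 + P_R9 + P_R10 + P_R11 + P_R12 + P_R13 + P_R14 + P_R15 + P_R16 + P_R17 + P_R18 = 0.5465 W

Final answer: 0.5465 W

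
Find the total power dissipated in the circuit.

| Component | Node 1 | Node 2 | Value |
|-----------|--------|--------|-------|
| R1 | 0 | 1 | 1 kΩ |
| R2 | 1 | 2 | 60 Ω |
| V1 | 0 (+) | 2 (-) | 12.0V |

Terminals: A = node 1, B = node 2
Nodal analysis, taking node 2 as the 0 V reference.
Source V1 fixes V_0 = 12 V.
KCL at each unknown node (sum of currents leaving = 0; resistances in Ω):
  Node 1: (V_1 - 12)/1000 + (V_1 - 0)/60 = 0
Collecting terms: 0.01767 × V_1 = 0.012  =>  V_1 = 0.6792 V
Power in each resistor, P = (ΔV)²/R:
  P_R1 = (12 - 0.6792)²/1000 = 0.1282 W
  P_R2 = (0.6792 - 0)²/60 = 0.00769 W
P_total = P_R1 + P_R2 = 0.1358 W

Final answer: 0.1358 W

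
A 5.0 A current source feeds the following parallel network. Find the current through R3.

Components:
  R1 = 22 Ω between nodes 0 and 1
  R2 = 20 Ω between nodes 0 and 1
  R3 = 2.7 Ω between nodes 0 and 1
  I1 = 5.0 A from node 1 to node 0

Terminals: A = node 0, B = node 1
All resistors sit directly between nodes 0 and 1, so they are in parallel and share one voltage V; the full source current 5 A splits among them.
1/R_par = 1/22 + 1/20 + 1/2.7 = 0.4658 S  =>  R_par = 2.147 Ω
V = I × R_par = 5 × 2.147 = 10.73 V
I_R3 = V/R3 = 10.73/2.7 = 3.975 A

Final answer: 3.975 A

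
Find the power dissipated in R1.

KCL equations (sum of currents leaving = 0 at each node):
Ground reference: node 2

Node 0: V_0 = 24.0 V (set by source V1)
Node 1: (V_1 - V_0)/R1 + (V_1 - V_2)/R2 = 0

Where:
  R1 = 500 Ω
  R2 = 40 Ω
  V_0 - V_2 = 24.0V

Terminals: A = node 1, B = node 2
Nodal analysis, taking node 2 as the 0 V reference.
Source V1 fixes V_0 = 24 V.
KCL at each unknown node (sum of currents leaving = 0; resistances in Ω):
  Node 1: (V_1 - 24)/500 + (V_1 - 0)/40 = 0
Collecting terms: 0.027 × V_1 = 0.048  =>  V_1 = 1.778 V
I_R1 = (V_0 - V_1)/R1 = (24 - 1.778)/500 = 0.04444 A
P_R1 = I_R1² × R1 = (0.04444)² × 500 = 0.9877 W

Final answer: 0.9877 W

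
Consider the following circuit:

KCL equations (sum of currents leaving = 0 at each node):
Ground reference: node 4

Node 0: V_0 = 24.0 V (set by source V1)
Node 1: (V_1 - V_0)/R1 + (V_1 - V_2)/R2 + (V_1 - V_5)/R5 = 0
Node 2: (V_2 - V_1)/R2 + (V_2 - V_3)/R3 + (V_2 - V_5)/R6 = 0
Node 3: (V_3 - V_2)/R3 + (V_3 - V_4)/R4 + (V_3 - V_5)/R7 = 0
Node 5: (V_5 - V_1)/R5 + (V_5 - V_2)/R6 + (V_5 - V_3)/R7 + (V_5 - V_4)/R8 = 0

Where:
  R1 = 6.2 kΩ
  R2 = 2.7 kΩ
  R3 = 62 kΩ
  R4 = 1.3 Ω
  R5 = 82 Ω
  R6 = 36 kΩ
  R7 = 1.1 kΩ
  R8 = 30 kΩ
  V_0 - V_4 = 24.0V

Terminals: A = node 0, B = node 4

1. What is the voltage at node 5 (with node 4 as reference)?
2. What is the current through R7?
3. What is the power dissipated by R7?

Nodal analysis, taking node 4 as the 0 V reference.
Source V1 fixes V_0 = 24 V.
KCL at each unknown node (sum of currents leaving = 0; resistances in Ω):
  Node 1: (V_1 - 24)/6200 + (V_1 - V_2)/2700 + (V_1 - V_5)/82 = 0
  Node 2: (V_2 - V_1)/2700 + (V_2 - V_3)/62000 + (V_2 - V_5)/36000 = 0
  Node 3: (V_3 - V_2)/62000 + (V_3 - 0)/1.3 + (V_3 - V_5)/1100 = 0
  Node 5: (V_5 - V_1)/82 + (V_5 - V_2)/36000 + (V_5 - V_3)/1100 + (V_5 - 0)/30000 = 0
Collecting terms (coefficients in siemens):
  0.01273·V_1 - 0.0003704·V_2 - 0.0122·V_5 = 0.003871
  0.0004143·V_2 - 0.0003704·V_1 - 0.00001613·V_3 - 0.00002778·V_5 = 0
  0.7702·V_3 - 0.00001613·V_2 - 0.0009091·V_5 = 0
  0.01317·V_5 - 0.0122·V_1 - 0.00002778·V_2 - 0.0009091·V_3 = 0
Solving these 4 simultaneous equations (Gaussian elimination) gives:
  V_1 = 3.684 V, V_2 = 3.523 V, V_3 = 0.004111 V, V_5 = 3.421 V
Part 1:
  Read off the nodal solution: V_5 = 3.421 V
Part 2:
  I_R7 = (V_3 - V_5)/R7 = (0.004111 - 3.421)/1100 = -0.003106 A
  Magnitude: I_R7 = 0.003106 A
Part 3:
  I_R7 = (V_3 - V_5)/R7 = (0.004111 - 3.421)/1100 = -0.003106 A
  P_R7 = I_R7² × R7 = (-0.003106)² × 1100 = 0.01061 W

Final answers:
1. V_5 = 3.421 V
2. I_R7 = 0.003106 A
3. P_R7 = 0.01061 W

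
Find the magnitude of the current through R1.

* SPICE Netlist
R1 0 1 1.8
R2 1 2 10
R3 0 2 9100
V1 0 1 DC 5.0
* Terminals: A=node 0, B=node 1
Nodal analysis, taking node 1 as the 0 V reference.
Source V1 fixes V_0 = 5 V.
KCL at each unknown node (sum of currents leaving = 0; resistances in Ω):
  Node 2: (V_2 - 0)/10 + (V_2 - 5)/9100 = 0
Collecting terms: 0.1001 × V_2 = 0.0005495  =>  V_2 = 0.005488 V
I_R1 = (V_0 - V_1)/R1 = (5 - 0)/1.8 = 2.778 A
|I_R1| = 2.778 A

Final answer: |I_R1| = 2.778 A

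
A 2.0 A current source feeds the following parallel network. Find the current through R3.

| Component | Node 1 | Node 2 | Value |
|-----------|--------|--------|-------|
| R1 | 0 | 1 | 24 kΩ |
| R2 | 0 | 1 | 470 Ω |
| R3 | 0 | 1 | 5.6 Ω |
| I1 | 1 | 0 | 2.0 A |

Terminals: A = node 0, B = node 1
All resistors sit directly between nodes 0 and 1, so they are in parallel and share one voltage V; the full source current 2 A splits among them.
1/R_par = 1/24000 + 1/470 + 1/5.6 = 0.1807 S  =>  R_par = 5.533 Ω
V = I × R_par = 2 × 5.533 = 11.07 V
I_R3 = V/R3 = 11.07/5.6 = 1.976 A

Final answer: 1.976 A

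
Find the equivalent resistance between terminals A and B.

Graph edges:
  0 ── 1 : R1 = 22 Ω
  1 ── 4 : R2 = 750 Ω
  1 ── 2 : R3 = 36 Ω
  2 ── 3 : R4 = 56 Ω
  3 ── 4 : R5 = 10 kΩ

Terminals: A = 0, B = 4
Reduce the network between node 0 (A) and node 4 (B) by series/parallel combination:
  Rs1 = R3 + R4 (series, joined only at node 2) = 36 + 56 = 92 Ω
  Rs2 = R5 + Rs1 (series, joined only at node 3) = 10000 + 92 = 10090 Ω
  Rp1 = R2 ‖ Rs2 (parallel, both between nodes 1 and 4) = 1/(1/750 + 1/10090) = 698.1 Ω
  Rs3 = R1 + Rp1 (series, joined only at node 1) = 22 + 698.1 = 720.1 Ω
R_eq = 720.1 Ω

Final answer: 720.1 Ω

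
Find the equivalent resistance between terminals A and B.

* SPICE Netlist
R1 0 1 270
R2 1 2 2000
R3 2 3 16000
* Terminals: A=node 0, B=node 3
Reduce the network between node 0 (A) and node 3 (B) by series/parallel combination:
  Rs1 = R1 + R2 (series, joined only at node 1) = 270 + 2000 = 2270 Ω
  Rs2 = R3 + Rs1 (series, joined only at node 2) = 16000 + 2270 = 18270 Ω
R_eq = 18.27 kΩ

Final answer: 18.27 kΩ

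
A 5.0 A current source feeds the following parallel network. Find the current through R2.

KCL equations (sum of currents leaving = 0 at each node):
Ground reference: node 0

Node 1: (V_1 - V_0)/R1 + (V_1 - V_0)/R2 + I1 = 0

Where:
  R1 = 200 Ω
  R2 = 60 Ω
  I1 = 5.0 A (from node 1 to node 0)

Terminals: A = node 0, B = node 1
All resistors sit directly between nodes 0 and 1, so they are in parallel and share one voltage V; the full source current 5 A splits among them.
1/R_par = 1/200 + 1/60 = 0.02167 S  =>  R_par = 46.15 Ω
V = I × R_par = 5 × 46.15 = 230.8 V
I_R2 = V/R2 = 230.8/60 = 3.846 A

Final answer: 3.846 A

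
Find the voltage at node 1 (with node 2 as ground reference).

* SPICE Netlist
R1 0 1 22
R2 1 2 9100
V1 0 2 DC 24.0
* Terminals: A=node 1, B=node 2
Nodal analysis, taking node 2 as the 0 V reference.
Source V1 fixes V_0 = 24 V.
KCL at each unknown node (sum of currents leaving = 0; resistances in Ω):
  Node 1: (V_1 - 24)/22 + (V_1 - 0)/9100 = 0
Collecting terms: 0.04556 × V_1 = 1.091  =>  V_1 = 23.94 V
The requested potential is V_1 = 23.94 V.

Final answer: V_1 = 23.94 V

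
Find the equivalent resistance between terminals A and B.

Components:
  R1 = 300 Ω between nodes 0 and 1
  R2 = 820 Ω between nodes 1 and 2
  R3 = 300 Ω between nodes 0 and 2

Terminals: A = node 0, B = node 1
Reduce the network between node 0 (A) and node 1 (B) by series/parallel combination:
  Rs1 = R3 + R2 (series, joined only at node 2) = 300 + 820 = 1120 Ω
  Rp1 = R1 ‖ Rs1 (parallel, both between nodes 0 and 1) = 1/(1/300 + 1/1120) = 236.6 Ω
R_eq = 236.6 Ω

Final answer: 236.6 Ω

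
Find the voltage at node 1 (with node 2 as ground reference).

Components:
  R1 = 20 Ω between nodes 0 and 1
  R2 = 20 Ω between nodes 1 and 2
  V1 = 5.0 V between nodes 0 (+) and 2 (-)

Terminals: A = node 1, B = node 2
Nodal analysis, taking node 2 as the 0 V reference.
Source V1 fixes V_0 = 5 V.
KCL at each unknown node (sum of currents leaving = 0; resistances in Ω):
  Node 1: (V_1 - 5)/20 + (V_1 - 0)/20 = 0
Collecting terms: 0.1 × V_1 = 0.25  =>  V_1 = 2.5 V
The requested potential is V_1 = 2.5 V.

Final answer: V_1 = 2.5 V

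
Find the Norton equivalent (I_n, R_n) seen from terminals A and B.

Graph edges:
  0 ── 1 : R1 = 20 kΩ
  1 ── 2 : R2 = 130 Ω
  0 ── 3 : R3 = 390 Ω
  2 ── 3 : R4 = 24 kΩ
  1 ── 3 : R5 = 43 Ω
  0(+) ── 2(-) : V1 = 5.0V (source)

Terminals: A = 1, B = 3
Find the Thévenin equivalent first; then I_n = V_th/R_th and R_n = R_th.
Step 1 — V_th is the open-circuit voltage V_A - V_B (nothing connected across the terminals).
Nodal analysis, taking node 2 as the 0 V reference.
Source V1 fixes V_0 = 5 V.
KCL at each unknown node (sum of currents leaving = 0; resistances in Ω):
  Node 1: (V_1 - 5)/20000 + (V_1 - 0)/130 + (V_1 - V_3)/43 = 0
  Node 3: (V_3 - 5)/390 + (V_3 - 0)/24000 + (V_3 - V_1)/43 = 0
Collecting terms (coefficients in siemens):
  0.031·V_1 - 0.02326·V_3 = 0.00025
  0.02586·V_3 - 0.02326·V_1 = 0.01282
Determinant D = (0.031)(0.02586) - (-0.02326)(-0.02326) = 0.0002608
V_1 = [(0.00025)(0.02586) - (-0.02326)(0.01282)]/D = 1.168 V
V_3 = [(0.031)(0.01282) - (0.00025)(-0.02326)]/D = 1.546 V
V_th = V_1 - V_3 = 1.168 - 1.546 = -0.3781 V
Step 2 — R_th: zero the source — replace V1 by a short circuit (node 2 merges into node 0) — and find the resistance seen between A (node 1) and B (node 3).
Reduce the network between node 1 (A) and node 3 (B) by series/parallel combination:
  Rp1 = R1 ‖ R2 (parallel, both between nodes 0 and 1) = 1/(1/20000 + 1/130) = 129.2 Ω
  Rp2 = R3 ‖ R4 (parallel, both between nodes 0 and 3) = 1/(1/390 + 1/24000) = 383.8 Ω
  Rs1 = Rp1 + Rp2 (series, joined only at node 0) = 129.2 + 383.8 = 512.9 Ω
  Rp3 = R5 ‖ Rs1 (parallel, both between nodes 1 and 3) = 1/(1/43 + 1/512.9) = 39.67 Ω
R_th = 39.67 Ω
I_n = V_th/R_th = -0.3781/39.67 = -0.009529 A, and R_n = R_th = 39.67 Ω

Final answer: I_n = -0.009529 A, R_n = 39.67 Ω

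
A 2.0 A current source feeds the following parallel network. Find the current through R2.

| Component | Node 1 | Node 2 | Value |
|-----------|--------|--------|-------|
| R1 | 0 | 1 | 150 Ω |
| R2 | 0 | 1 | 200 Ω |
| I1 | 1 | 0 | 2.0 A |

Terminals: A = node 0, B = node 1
All resistors sit directly between nodes 0 and 1, so they are in parallel and share one voltage V; the full source current 2 A splits among them.
1/R_par = 1/150 + 1/200 = 0.01167 S  =>  R_par = 85.71 Ω
V = I × R_par = 2 × 85.71 = 171.4 V
I_R2 = V/R2 = 171.4/200 = 0.8571 A

Final answer: 0.8571 A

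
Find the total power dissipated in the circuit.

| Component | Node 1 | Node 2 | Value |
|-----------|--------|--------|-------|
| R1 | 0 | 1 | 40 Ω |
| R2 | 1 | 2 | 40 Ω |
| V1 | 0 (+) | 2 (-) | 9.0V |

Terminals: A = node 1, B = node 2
Nodal analysis, taking node 2 as the 0 V reference.
Source V1 fixes V_0 = 9 V.
KCL at each unknown node (sum of currents leaving = 0; resistances in Ω):
  Node 1: (V_1 - 9)/40 + (V_1 - 0)/40 = 0
Collecting terms: 0.05 × V_1 = 0.225  =>  V_1 = 4.5 V
Power in each resistor, P = (ΔV)²/R:
  P_R1 = (9 - 4.5)²/40 = 0.5062 W
  P_R2 = (4.5 - 0)²/40 = 0.5062 W
P_total = P_R1 + P_R2 = 1.012 W

Final answer: 1.012 W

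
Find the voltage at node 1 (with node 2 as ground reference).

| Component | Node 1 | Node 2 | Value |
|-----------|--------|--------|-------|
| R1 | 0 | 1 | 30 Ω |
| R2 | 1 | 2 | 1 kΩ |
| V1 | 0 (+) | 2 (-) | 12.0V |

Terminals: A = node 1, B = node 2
Nodal analysis, taking node 2 as the 0 V reference.
Source V1 fixes V_0 = 12 V.
KCL at each unknown node (sum of currents leaving = 0; resistances in Ω):
  Node 1: (V_1 - 12)/30 + (V_1 - 0)/1000 = 0
Collecting terms: 0.03433 × V_1 = 0.4  =>  V_1 = 11.65 V
The requested potential is V_1 = 11.65 V.

Final answer: V_1 = 11.65 V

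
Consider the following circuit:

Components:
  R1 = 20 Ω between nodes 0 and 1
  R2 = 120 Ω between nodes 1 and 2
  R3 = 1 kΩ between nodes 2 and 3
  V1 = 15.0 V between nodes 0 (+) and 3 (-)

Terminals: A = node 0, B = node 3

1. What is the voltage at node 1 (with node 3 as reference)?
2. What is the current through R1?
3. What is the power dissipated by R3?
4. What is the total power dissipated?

Nodal analysis, taking node 3 as the 0 V reference.
Source V1 fixes V_0 = 15 V.
KCL at each unknown node (sum of currents leaving = 0; resistances in Ω):
  Node 1: (V_1 - 15)/20 + (V_1 - V_2)/120 = 0
  Node 2: (V_2 - V_1)/120 + (V_2 - 0)/1000 = 0
Collecting terms (coefficients in siemens):
  0.05833·V_1 - 0.008333·V_2 = 0.75
  0.009333·V_2 - 0.008333·V_1 = 0
Determinant D = (0.05833)(0.009333) - (-0.008333)(-0.008333) = 0.000475
V_1 = [(0.75)(0.009333) - (-0.008333)(0)]/D = 14.74 V
V_2 = [(0.05833)(0) - (0.75)(-0.008333)]/D = 13.16 V
Part 1:
  Read off the nodal solution: V_1 = 14.74 V
Part 2:
  I_R1 = (V_0 - V_1)/R1 = (15 - 14.74)/20 = 0.01316 A
  Magnitude: I_R1 = 0.01316 A
Part 3:
  I_R3 = (V_2 - V_3)/R3 = (13.16 - 0)/1000 = 0.01316 A
  P_R3 = I_R3² × R3 = (0.01316)² × 1000 = 0.1731 W
Part 4:
  Power in each resistor, P = (ΔV)²/R:
    P_R1 = (15 - 14.74)²/20 = 0.003463 W
    P_R2 = (14.74 - 13.16)²/120 = 0.02078 W
    P_R3 = (13.16 - 0)²/1000 = 0.1731 W
  P_total = P_R1 + P_R2 + P_R3 = 0.1974 W

Final answers:
1. V_1 = 14.74 V
2. I_R1 = 0.01316 A
3. P_R3 = 0.1731 W
4. P_total = 0.1974 W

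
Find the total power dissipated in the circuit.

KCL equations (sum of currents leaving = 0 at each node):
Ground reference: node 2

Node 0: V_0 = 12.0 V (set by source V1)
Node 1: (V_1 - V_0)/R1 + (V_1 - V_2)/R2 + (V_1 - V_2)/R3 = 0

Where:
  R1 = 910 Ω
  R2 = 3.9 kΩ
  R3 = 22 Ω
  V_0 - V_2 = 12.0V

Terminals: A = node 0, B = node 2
Nodal analysis, taking node 2 as the 0 V reference.
Source V1 fixes V_0 = 12 V.
KCL at each unknown node (sum of currents leaving = 0; resistances in Ω):
  Node 1: (V_1 - 12)/910 + (V_1 - 0)/3900 + (V_1 - 0)/22 = 0
Collecting terms: 0.04681 × V_1 = 0.01319  =>  V_1 = 0.2817 V
Power in each resistor, P = (ΔV)²/R:
  P_R1 = (12 - 0.2817)²/910 = 0.1509 W
  P_R2 = (0.2817 - 0)²/3900 = 0.00002035 W
  P_R3 = (0.2817 - 0)²/22 = 0.003607 W
P_total = P_R1 + P_R2 + P_R3 = 0.1545 W

Final answer: 0.1545 W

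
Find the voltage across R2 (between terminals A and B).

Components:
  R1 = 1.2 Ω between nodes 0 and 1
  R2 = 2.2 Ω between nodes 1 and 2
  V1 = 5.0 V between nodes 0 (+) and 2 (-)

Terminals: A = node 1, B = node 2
R1 and R2 are in series across V1 (node 0 → node 1 → node 2), and the output A–B is taken across R2, so this is a voltage divider.
Series current: I = V1/(R1 + R2) = 5/(1.2 + 2.2) = 5/3.4 = 1.471 A
V_R2 = I × R2 = V1 × R2/(R1 + R2) = 5 × 2.2/3.4 = 3.235 V

Final answer: 3.235 V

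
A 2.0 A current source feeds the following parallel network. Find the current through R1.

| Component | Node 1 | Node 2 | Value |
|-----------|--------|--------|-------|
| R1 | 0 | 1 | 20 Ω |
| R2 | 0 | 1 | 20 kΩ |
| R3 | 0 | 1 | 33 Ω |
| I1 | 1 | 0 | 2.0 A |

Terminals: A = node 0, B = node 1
All resistors sit directly between nodes 0 and 1, so they are in parallel and share one voltage V; the full source current 2 A splits among them.
1/R_par = 1/20 + 1/20000 + 1/33 = 0.08035 S  =>  R_par = 12.45 Ω
V = I × R_par = 2 × 12.45 = 24.89 V
I_R1 = V/R1 = 24.89/20 = 1.245 A

Final answer: 1.245 A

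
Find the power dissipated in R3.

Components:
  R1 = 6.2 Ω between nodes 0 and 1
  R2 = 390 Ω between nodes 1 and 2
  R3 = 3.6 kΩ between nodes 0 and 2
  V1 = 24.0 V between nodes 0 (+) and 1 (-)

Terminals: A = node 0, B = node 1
Nodal analysis, taking node 1 as the 0 V reference.
Source V1 fixes V_0 = 24 V.
KCL at each unknown node (sum of currents leaving = 0; resistances in Ω):
  Node 2: (V_2 - 0)/390 + (V_2 - 24)/3600 = 0
Collecting terms: 0.002842 × V_2 = 0.006667  =>  V_2 = 2.346 V
I_R3 = (V_0 - V_2)/R3 = (24 - 2.346)/3600 = 0.006015 A
P_R3 = I_R3² × R3 = (0.006015)² × 3600 = 0.1303 W

Final answer: 0.1303 W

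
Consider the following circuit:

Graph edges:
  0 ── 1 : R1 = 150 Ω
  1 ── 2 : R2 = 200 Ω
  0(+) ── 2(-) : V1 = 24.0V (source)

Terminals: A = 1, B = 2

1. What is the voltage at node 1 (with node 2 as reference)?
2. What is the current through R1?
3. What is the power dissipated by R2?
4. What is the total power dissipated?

Nodal analysis, taking node 2 as the 0 V reference.
Source V1 fixes V_0 = 24 V.
KCL at each unknown node (sum of currents leaving = 0; resistances in Ω):
  Node 1: (V_1 - 24)/150 + (V_1 - 0)/200 = 0
Collecting terms: 0.01167 × V_1 = 0.16  =>  V_1 = 13.71 V
Part 1:
  Read off the nodal solution: V_1 = 13.71 V
Part 2:
  I_R1 = (V_0 - V_1)/R1 = (24 - 13.71)/150 = 0.06857 A
  Magnitude: I_R1 = 0.06857 A
Part 3:
  I_R2 = (V_1 - V_2)/R2 = (13.71 - 0)/200 = 0.06857 A
  P_R2 = I_R2² × R2 = (0.06857)² × 200 = 0.9404 W
Part 4:
  Power in each resistor, P = (ΔV)²/R:
    P_R1 = (24 - 13.71)²/150 = 0.7053 W
    P_R2 = (13.71 - 0)²/200 = 0.9404 W
  P_total = P_R1 + P_R2 = 1.646 W

Final answers:
1. V_1 = 13.71 V
2. I_R1 = 0.06857 A
3. P_R2 = 0.9404 W
4. P_total = 1.646 W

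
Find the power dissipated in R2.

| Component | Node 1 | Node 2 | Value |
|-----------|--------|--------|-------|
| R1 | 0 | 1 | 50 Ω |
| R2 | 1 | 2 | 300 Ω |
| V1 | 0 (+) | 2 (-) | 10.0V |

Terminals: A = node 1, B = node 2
Nodal analysis, taking node 2 as the 0 V reference.
Source V1 fixes V_0 = 10 V.
KCL at each unknown node (sum of currents leaving = 0; resistances in Ω):
  Node 1: (V_1 - 10)/50 + (V_1 - 0)/300 = 0
Collecting terms: 0.02333 × V_1 = 0.2  =>  V_1 = 8.571 V
I_R2 = (V_1 - V_2)/R2 = (8.571 - 0)/300 = 0.02857 A
P_R2 = I_R2² × R2 = (0.02857)² × 300 = 0.2449 W

Final answer: 0.2449 W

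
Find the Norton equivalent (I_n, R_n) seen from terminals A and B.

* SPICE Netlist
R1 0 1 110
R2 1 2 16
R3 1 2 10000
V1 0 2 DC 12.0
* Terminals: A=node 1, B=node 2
Find the Thévenin equivalent first; then I_n = V_th/R_th and R_n = R_th.
Step 1 — V_th is the open-circuit voltage V_A - V_B (nothing connected across the terminals).
Nodal analysis, taking node 2 as the 0 V reference.
Source V1 fixes V_0 = 12 V.
KCL at each unknown node (sum of currents leaving = 0; resistances in Ω):
  Node 1: (V_1 - 12)/110 + (V_1 - 0)/16 + (V_1 - 0)/10000 = 0
Collecting terms: 0.07169 × V_1 = 0.1091  =>  V_1 = 1.522 V
V_th = V_1 - V_2 = 1.522 - 0 = 1.522 V
Step 2 — R_th: zero the source — replace V1 by a short circuit (node 2 merges into node 0) — and find the resistance seen between A (node 1) and B (node 0).
Reduce the network between node 1 (A) and node 0 (B) by series/parallel combination:
  Rp1 = R1 ‖ R2 ‖ R3 (parallel, all between nodes 0 and 1) = 1/(1/110 + 1/16 + 1/10000) = 13.95 Ω
R_th = 13.95 Ω
I_n = V_th/R_th = 1.522/13.95 = 0.1091 A, and R_n = R_th = 13.95 Ω

Final answer: I_n = 0.1091 A, R_n = 13.95 Ω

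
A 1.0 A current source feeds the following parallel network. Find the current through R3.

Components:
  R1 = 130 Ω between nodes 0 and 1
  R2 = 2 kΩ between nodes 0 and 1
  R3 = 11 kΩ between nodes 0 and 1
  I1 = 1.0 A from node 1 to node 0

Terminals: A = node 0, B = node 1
All resistors sit directly between nodes 0 and 1, so they are in parallel and share one voltage V; the full source current 1 A splits among them.
1/R_par = 1/130 + 1/2000 + 1/11000 = 0.008283 S  =>  R_par = 120.7 Ω
V = I × R_par = 1 × 120.7 = 120.7 V
I_R3 = V/R3 = 120.7/11000 = 0.01098 A

Final answer: 0.01098 A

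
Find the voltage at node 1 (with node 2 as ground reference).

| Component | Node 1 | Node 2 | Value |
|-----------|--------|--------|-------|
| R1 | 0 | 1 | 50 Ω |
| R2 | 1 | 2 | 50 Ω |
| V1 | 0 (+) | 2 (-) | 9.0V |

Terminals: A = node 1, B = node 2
Nodal analysis, taking node 2 as the 0 V reference.
Source V1 fixes V_0 = 9 V.
KCL at each unknown node (sum of currents leaving = 0; resistances in Ω):
  Node 1: (V_1 - 9)/50 + (V_1 - 0)/50 = 0
Collecting terms: 0.04 × V_1 = 0.18  =>  V_1 = 4.5 V
The requested potential is V_1 = 4.5 V.

Final answer: V_1 = 4.5 V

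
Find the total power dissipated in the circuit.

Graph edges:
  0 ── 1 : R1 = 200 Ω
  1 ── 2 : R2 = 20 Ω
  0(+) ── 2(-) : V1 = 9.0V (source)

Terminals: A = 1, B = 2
Nodal analysis, taking node 2 as the 0 V reference.
Source V1 fixes V_0 = 9 V.
KCL at each unknown node (sum of currents leaving = 0; resistances in Ω):
  Node 1: (V_1 - 9)/200 + (V_1 - 0)/20 = 0
Collecting terms: 0.055 × V_1 = 0.045  =>  V_1 = 0.8182 V
Power in each resistor, P = (ΔV)²/R:
  P_R1 = (9 - 0.8182)²/200 = 0.3347 W
  P_R2 = (0.8182 - 0)²/20 = 0.03347 W
P_total = P_R1 + P_R2 = 0.3682 W

Final answer: 0.3682 W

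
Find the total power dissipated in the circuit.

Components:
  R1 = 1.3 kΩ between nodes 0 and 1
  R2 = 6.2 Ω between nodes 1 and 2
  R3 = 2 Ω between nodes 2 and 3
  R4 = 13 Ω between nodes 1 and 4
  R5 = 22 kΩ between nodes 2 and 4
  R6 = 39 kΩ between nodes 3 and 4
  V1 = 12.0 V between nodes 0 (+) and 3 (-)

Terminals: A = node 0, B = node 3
Nodal analysis, taking node 3 as the 0 V reference.
Source V1 fixes V_0 = 12 V.
KCL at each unknown node (sum of currents leaving = 0; resistances in Ω):
  Node 1: (V_1 - 12)/1300 + (V_1 - V_2)/6.2 + (V_1 - V_4)/13 = 0
  Node 2: (V_2 - V_1)/6.2 + (V_2 - 0)/2 + (V_2 - V_4)/22000 = 0
  Node 4: (V_4 - V_1)/13 + (V_4 - V_2)/22000 + (V_4 - 0)/39000 = 0
Collecting terms (coefficients in siemens):
  0.239·V_1 - 0.1613·V_2 - 0.07692·V_4 = 0.009231
  0.6613·V_2 - 0.1613·V_1 - 0.00004545·V_4 = 0
  0.07699·V_4 - 0.07692·V_1 - 0.00004545·V_2 = 0
Solving these 3 simultaneous equations (Gaussian elimination) gives:
  V_1 = 0.07519 V, V_2 = 0.01834 V, V_4 = 0.07513 V
Power in each resistor, P = (ΔV)²/R:
  P_R1 = (12 - 0.07519)²/1300 = 0.1094 W
  P_R2 = (0.07519 - 0.01834)²/6.2 = 0.0005212 W
  P_R3 = (0.01834 - 0)²/2 = 0.0001682 W
  P_R4 = (0.07519 - 0.07513)²/13 = 0.0000000002641 W
  P_R5 = (0.01834 - 0.07513)²/22000 = 0.0000001466 W
  P_R6 = (0 - 0.07513)²/39000 = 0.0000001447 W
P_total = P_R1 + P_R2 + P_R3 + P_R4 + P_R5 + P_R6 = 0.1101 W

Final answer: 0.1101 W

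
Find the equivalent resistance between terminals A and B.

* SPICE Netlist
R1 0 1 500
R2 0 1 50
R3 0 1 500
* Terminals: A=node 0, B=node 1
Reduce the network between node 0 (A) and node 1 (B) by series/parallel combination:
  Rp1 = R1 ‖ R2 ‖ R3 (parallel, all between nodes 0 and 1) = 1/(1/500 + 1/50 + 1/500) = 41.67 Ω
R_eq = 41.67 Ω

Final answer: 41.67 Ω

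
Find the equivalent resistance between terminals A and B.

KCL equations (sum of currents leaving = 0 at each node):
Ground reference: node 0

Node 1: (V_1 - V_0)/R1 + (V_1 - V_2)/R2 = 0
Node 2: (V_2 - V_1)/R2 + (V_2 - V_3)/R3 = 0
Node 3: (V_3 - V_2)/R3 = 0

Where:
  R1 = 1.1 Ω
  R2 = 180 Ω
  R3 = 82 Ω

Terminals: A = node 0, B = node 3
Reduce the network between node 0 (A) and node 3 (B) by series/parallel combination:
  Rs1 = R1 + R2 (series, joined only at node 1) = 1.1 + 180 = 181.1 Ω
  Rs2 = R3 + Rs1 (series, joined only at node 2) = 82 + 181.1 = 263.1 Ω
R_eq = 263.1 Ω

Final answer: 263.1 Ω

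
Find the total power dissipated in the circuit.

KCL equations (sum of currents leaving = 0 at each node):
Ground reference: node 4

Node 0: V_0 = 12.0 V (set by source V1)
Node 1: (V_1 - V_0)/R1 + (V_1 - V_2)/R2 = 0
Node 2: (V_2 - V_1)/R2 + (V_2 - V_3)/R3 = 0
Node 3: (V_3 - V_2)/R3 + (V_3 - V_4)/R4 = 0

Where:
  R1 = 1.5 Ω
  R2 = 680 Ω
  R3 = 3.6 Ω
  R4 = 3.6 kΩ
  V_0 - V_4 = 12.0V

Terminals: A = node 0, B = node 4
Nodal analysis, taking node 4 as the 0 V reference.
Source V1 fixes V_0 = 12 V.
KCL at each unknown node (sum of currents leaving = 0; resistances in Ω):
  Node 1: (V_1 - 12)/1.5 + (V_1 - V_2)/680 = 0
  Node 2: (V_2 - V_1)/680 + (V_2 - V_3)/3.6 = 0
  Node 3: (V_3 - V_2)/3.6 + (V_3 - 0)/3600 = 0
Collecting terms (coefficients in siemens):
  0.6681·V_1 - 0.001471·V_2 = 8
  0.2792·V_2 - 0.001471·V_1 - 0.2778·V_3 = 0
  0.2781·V_3 - 0.2778·V_2 = 0
Solving these 3 simultaneous equations (Gaussian elimination) gives:
  V_1 = 12 V, V_2 = 10.09 V, V_3 = 10.08 V
Power in each resistor, P = (ΔV)²/R:
  P_R1 = (12 - 12)²/1.5 = 0.00001176 W
  P_R2 = (12 - 10.09)²/680 = 0.005333 W
  P_R3 = (10.09 - 10.08)²/3.6 = 0.00002823 W
  P_R4 = (10.08 - 0)²/3600 = 0.02823 W
P_total = P_R1 + P_R2 + P_R3 + P_R4 = 0.0336 W

Final answer: 0.0336 W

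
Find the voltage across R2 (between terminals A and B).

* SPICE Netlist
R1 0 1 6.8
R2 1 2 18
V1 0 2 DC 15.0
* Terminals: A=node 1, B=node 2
R1 and R2 are in series across V1 (node 0 → node 1 → node 2), and the output A–B is taken across R2, so this is a voltage divider.
Series current: I = V1/(R1 + R2) = 15/(6.8 + 18) = 15/24.8 = 0.6048 A
V_R2 = I × R2 = V1 × R2/(R1 + R2) = 15 × 18/24.8 = 10.89 V

Final answer: 10.89 V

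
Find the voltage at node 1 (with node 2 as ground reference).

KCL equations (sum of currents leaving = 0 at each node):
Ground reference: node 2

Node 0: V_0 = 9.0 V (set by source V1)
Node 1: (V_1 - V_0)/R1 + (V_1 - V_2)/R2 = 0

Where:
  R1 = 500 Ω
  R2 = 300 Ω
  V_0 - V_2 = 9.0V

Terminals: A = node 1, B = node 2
Nodal analysis, taking node 2 as the 0 V reference.
Source V1 fixes V_0 = 9 V.
KCL at each unknown node (sum of currents leaving = 0; resistances in Ω):
  Node 1: (V_1 - 9)/500 + (V_1 - 0)/300 = 0
Collecting terms: 0.005333 × V_1 = 0.018  =>  V_1 = 3.375 V
The requested potential is V_1 = 3.375 V.

Final answer: V_1 = 3.375 V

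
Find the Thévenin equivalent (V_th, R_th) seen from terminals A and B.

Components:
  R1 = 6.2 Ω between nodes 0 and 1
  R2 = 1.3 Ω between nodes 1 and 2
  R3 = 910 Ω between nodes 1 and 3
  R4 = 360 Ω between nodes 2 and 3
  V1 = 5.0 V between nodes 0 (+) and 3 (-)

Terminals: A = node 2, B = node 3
Step 1 — V_th is the open-circuit voltage V_A - V_B (nothing connected across the terminals).
Nodal analysis, taking node 3 as the 0 V reference.
Source V1 fixes V_0 = 5 V.
KCL at each unknown node (sum of currents leaving = 0; resistances in Ω):
  Node 1: (V_1 - 5)/6.2 + (V_1 - V_2)/1.3 + (V_1 - 0)/910 = 0
  Node 2: (V_2 - V_1)/1.3 + (V_2 - 0)/360 = 0
Collecting terms (coefficients in siemens):
  0.9316·V_1 - 0.7692·V_2 = 0.8065
  0.772·V_2 - 0.7692·V_1 = 0
Determinant D = (0.9316)(0.772) - (-0.7692)(-0.7692) = 0.1275
V_1 = [(0.8065)(0.772) - (-0.7692)(0)]/D = 4.883 V
V_2 = [(0.9316)(0) - (0.8065)(-0.7692)]/D = 4.865 V
V_th = V_2 - V_3 = 4.865 - 0 = 4.865 V
Step 2 — R_th: zero the source — replace V1 by a short circuit (node 3 merges into node 0) — and find the resistance seen between A (node 2) and B (node 0).
Reduce the network between node 2 (A) and node 0 (B) by series/parallel combination:
  Rp1 = R1 ‖ R3 (parallel, both between nodes 0 and 1) = 1/(1/6.2 + 1/910) = 6.158 Ω
  Rs1 = R2 + Rp1 (series, joined only at node 1) = 1.3 + 6.158 = 7.458 Ω
  Rp2 = R4 ‖ Rs1 (parallel, both between nodes 0 and 2) = 1/(1/360 + 1/7.458) = 7.307 Ω
R_th = 7.307 Ω

Final answer: V_th = 4.865 V, R_th = 7.307 Ω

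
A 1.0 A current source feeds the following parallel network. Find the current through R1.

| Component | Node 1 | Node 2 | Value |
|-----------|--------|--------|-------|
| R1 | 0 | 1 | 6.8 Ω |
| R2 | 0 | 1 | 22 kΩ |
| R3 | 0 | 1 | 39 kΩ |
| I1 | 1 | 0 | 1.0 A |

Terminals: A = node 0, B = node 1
All resistors sit directly between nodes 0 and 1, so they are in parallel and share one voltage V; the full source current 1 A splits among them.
1/R_par = 1/6.8 + 1/22000 + 1/39000 = 0.1471 S  =>  R_par = 6.797 Ω
V = I × R_par = 1 × 6.797 = 6.797 V
I_R1 = V/R1 = 6.797/6.8 = 0.9995 A

Final answer: 0.9995 A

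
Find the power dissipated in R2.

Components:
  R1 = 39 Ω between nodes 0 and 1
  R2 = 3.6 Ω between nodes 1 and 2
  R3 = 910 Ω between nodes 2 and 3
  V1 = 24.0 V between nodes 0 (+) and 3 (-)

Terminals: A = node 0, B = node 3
Nodal analysis, taking node 3 as the 0 V reference.
Source V1 fixes V_0 = 24 V.
KCL at each unknown node (sum of currents leaving = 0; resistances in Ω):
  Node 1: (V_1 - 24)/39 + (V_1 - V_2)/3.6 = 0
  Node 2: (V_2 - V_1)/3.6 + (V_2 - 0)/910 = 0
Collecting terms (coefficients in siemens):
  0.3034·V_1 - 0.2778·V_2 = 0.6154
  0.2789·V_2 - 0.2778·V_1 = 0
Determinant D = (0.3034)(0.2789) - (-0.2778)(-0.2778) = 0.007456
V_1 = [(0.6154)(0.2789) - (-0.2778)(0)]/D = 23.02 V
V_2 = [(0.3034)(0) - (0.6154)(-0.2778)]/D = 22.93 V
I_R2 = (V_1 - V_2)/R2 = (23.02 - 22.93)/3.6 = 0.02519 A
P_R2 = I_R2² × R2 = (0.02519)² × 3.6 = 0.002285 W

Final answer: 0.002285 W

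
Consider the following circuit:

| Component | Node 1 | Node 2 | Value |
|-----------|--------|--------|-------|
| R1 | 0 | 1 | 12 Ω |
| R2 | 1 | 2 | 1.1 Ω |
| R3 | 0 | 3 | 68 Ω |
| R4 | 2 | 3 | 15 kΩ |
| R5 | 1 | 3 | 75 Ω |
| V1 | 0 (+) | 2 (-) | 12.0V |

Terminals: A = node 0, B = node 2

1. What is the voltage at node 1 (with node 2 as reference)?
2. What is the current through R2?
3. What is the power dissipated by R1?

Nodal analysis, taking node 2 as the 0 V reference.
Source V1 fixes V_0 = 12 V.
KCL at each unknown node (sum of currents leaving = 0; resistances in Ω):
  Node 1: (V_1 - 12)/12 + (V_1 - 0)/1.1 + (V_1 - V_3)/75 = 0
  Node 3: (V_3 - 12)/68 + (V_3 - 0)/15000 + (V_3 - V_1)/75 = 0
Collecting terms (coefficients in siemens):
  1.006·V_1 - 0.01333·V_3 = 1
  0.02811·V_3 - 0.01333·V_1 = 0.1765
Determinant D = (1.006)(0.02811) - (-0.01333)(-0.01333) = 0.02809
V_1 = [(1)(0.02811) - (-0.01333)(0.1765)]/D = 1.084 V
V_3 = [(1.006)(0.1765) - (1)(-0.01333)]/D = 6.793 V
Part 1:
  Read off the nodal solution: V_1 = 1.084 V
Part 2:
  I_R2 = (V_1 - V_2)/R2 = (1.084 - 0)/1.1 = 0.9858 A
  Magnitude: I_R2 = 0.9858 A
Part 3:
  I_R1 = (V_0 - V_1)/R1 = (12 - 1.084)/12 = 0.9096 A
  P_R1 = I_R1² × R1 = (0.9096)² × 12 = 9.929 W

Final answers:
1. V_1 = 1.084 V
2. I_R2 = 0.9858 A
3. P_R1 = 9.929 W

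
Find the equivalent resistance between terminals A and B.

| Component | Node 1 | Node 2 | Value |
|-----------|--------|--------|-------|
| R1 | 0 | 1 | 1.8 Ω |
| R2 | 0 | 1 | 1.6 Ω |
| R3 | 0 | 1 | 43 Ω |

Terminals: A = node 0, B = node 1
Reduce the network between node 0 (A) and node 1 (B) by series/parallel combination:
  Rp1 = R1 ‖ R2 ‖ R3 (parallel, all between nodes 0 and 1) = 1/(1/1.8 + 1/1.6 + 1/43) = 0.8307 Ω
R_eq = 0.8307 Ω

Final answer: 0.8307 Ω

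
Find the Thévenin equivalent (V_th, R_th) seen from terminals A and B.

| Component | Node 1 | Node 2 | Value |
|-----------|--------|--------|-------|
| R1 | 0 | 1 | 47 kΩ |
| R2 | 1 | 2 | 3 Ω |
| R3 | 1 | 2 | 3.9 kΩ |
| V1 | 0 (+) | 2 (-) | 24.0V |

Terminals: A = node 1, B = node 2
Step 1 — V_th is the open-circuit voltage V_A - V_B (nothing connected across the terminals).
Nodal analysis, taking node 2 as the 0 V reference.
Source V1 fixes V_0 = 24 V.
KCL at each unknown node (sum of currents leaving = 0; resistances in Ω):
  Node 1: (V_1 - 24)/47000 + (V_1 - 0)/3 + (V_1 - 0)/3900 = 0
Collecting terms: 0.3336 × V_1 = 0.0005106  =>  V_1 = 0.001531 V
V_th = V_1 - V_2 = 0.001531 - 0 = 0.001531 V
Step 2 — R_th: zero the source — replace V1 by a short circuit (node 2 merges into node 0) — and find the resistance seen between A (node 1) and B (node 0).
Reduce the network between node 1 (A) and node 0 (B) by series/parallel combination:
  Rp1 = R1 ‖ R2 ‖ R3 (parallel, all between nodes 0 and 1) = 1/(1/47000 + 1/3 + 1/3900) = 2.998 Ω
R_th = 2.998 Ω

Final answer: V_th = 0.001531 V, R_th = 2.998 Ω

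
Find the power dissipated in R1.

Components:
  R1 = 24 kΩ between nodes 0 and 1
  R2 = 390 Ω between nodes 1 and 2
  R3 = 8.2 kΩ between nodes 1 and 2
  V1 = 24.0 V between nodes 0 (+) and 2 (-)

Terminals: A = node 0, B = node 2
Nodal analysis, taking node 2 as the 0 V reference.
Source V1 fixes V_0 = 24 V.
KCL at each unknown node (sum of currents leaving = 0; resistances in Ω):
  Node 1: (V_1 - 24)/24000 + (V_1 - 0)/390 + (V_1 - 0)/8200 = 0
Collecting terms: 0.002728 × V_1 = 0.001  =>  V_1 = 0.3666 V
I_R1 = (V_0 - V_1)/R1 = (24 - 0.3666)/24000 = 0.0009847 A
P_R1 = I_R1² × R1 = (0.0009847)² × 24000 = 0.02327 W

Final answer: 0.02327 W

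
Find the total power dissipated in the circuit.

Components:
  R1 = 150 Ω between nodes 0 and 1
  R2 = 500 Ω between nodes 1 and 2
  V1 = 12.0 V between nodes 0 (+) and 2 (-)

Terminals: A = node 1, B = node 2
Nodal analysis, taking node 2 as the 0 V reference.
Source V1 fixes V_0 = 12 V.
KCL at each unknown node (sum of currents leaving = 0; resistances in Ω):
  Node 1: (V_1 - 12)/150 + (V_1 - 0)/500 = 0
Collecting terms: 0.008667 × V_1 = 0.08  =>  V_1 = 9.231 V
Power in each resistor, P = (ΔV)²/R:
  P_R1 = (12 - 9.231)²/150 = 0.05112 W
  P_R2 = (9.231 - 0)²/500 = 0.1704 W
P_total = P_R1 + P_R2 = 0.2215 W

Final answer: 0.2215 W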